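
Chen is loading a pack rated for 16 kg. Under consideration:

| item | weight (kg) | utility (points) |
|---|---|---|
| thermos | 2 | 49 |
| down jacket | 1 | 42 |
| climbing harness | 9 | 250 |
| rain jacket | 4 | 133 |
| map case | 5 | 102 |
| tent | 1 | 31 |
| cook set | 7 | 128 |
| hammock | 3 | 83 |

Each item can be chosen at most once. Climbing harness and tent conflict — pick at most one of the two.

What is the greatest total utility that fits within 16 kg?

Taking thermos + down jacket + climbing harness + rain jacket: 16 kg used, 474 in utility.
An exhaustive check of the 256 subsets confirms 474.

474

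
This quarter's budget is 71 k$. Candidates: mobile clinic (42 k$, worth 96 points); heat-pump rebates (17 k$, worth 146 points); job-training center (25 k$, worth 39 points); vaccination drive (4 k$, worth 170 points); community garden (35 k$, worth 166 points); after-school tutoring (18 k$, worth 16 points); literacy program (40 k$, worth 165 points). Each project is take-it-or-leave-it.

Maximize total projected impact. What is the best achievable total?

Best packing: heat-pump rebates + vaccination drive + community garden — 56 k$, 482 total.
Runner-up heat-pump rebates + vaccination drive + literacy program tops out at 481.

482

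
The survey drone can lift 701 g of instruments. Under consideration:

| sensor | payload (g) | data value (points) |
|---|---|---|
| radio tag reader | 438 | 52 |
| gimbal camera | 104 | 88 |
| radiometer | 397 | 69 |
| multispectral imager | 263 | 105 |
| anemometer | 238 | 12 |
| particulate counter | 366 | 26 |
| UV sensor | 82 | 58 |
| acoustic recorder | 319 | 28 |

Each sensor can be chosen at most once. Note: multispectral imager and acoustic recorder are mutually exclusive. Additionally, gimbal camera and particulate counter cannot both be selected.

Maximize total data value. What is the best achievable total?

263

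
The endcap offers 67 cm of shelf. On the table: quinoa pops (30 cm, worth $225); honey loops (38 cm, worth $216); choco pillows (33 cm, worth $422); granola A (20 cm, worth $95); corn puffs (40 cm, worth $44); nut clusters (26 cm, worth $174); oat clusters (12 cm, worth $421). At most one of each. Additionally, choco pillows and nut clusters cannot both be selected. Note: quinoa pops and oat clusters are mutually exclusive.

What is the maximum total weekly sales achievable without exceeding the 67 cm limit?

Choco pillows + granola A + oat clusters uses 65 of the 67 cm and totals 938.

938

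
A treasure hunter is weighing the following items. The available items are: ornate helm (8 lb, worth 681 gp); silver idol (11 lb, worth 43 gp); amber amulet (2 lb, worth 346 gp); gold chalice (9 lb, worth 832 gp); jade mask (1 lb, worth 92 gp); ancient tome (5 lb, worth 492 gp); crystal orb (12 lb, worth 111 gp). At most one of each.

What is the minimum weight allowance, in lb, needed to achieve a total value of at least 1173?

11

Need the lightest bundle worth ≥ 1173.
amber amulet + gold chalice reaches 1178 using 11 lb.
Any bundle with less than 11 lb falls short of 1173.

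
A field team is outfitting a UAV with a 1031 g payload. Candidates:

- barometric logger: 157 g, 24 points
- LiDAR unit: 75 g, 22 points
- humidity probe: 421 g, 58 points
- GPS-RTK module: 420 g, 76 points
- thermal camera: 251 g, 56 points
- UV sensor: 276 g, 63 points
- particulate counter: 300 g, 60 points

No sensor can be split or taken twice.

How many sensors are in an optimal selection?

4

Optimal total is 217.
One optimal bundle: LiDAR unit + GPS-RTK module + thermal camera + UV sensor (1022 g).
All optima have 4 sensors.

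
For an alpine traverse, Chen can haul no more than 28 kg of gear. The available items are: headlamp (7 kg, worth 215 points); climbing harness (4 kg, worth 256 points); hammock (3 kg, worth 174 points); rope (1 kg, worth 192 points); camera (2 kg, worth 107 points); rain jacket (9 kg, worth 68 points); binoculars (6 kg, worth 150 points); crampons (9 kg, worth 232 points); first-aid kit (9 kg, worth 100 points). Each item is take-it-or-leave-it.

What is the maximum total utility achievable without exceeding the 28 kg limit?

1176

Density check — rope 192.00, climbing harness 64.00, hammock 58.00, camera 53.50 are the best per kg.
Headlamp + climbing harness + hammock + rope + camera + crampons uses 26 of the 28 kg and totals 1176.
An exhaustive check of the 512 subsets confirms 1176.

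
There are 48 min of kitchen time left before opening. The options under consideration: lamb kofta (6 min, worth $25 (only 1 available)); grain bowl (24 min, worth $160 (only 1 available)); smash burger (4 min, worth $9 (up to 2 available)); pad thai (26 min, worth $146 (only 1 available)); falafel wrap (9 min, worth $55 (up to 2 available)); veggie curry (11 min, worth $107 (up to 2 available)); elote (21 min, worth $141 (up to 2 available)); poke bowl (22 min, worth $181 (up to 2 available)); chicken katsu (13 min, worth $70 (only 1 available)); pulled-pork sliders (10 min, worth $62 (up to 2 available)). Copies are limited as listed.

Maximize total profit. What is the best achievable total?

404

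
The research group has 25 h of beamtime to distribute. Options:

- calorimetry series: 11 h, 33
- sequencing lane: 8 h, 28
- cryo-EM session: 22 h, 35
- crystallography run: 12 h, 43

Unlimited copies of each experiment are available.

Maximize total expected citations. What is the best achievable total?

The ratio ordering already packs tightly: 2×crystallography run, 24 h, 86.
Nothing else within 25 h beats 86.

86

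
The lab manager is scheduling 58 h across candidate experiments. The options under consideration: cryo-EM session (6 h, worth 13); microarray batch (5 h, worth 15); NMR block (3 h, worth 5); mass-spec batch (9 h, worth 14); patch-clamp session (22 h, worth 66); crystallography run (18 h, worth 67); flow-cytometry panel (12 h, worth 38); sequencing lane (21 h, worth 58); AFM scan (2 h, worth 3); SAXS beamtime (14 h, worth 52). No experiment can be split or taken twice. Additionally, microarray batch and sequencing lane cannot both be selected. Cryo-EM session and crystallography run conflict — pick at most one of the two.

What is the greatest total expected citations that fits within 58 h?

190

By expected citations per h: crystallography run 3.72, SAXS beamtime 3.71, flow-cytometry panel 3.17, microarray batch 3.00 lead.
Taking NMR block + patch-clamp session + crystallography run + SAXS beamtime: 57 h used, 190 in expected citations.
Next best is patch-clamp session + crystallography run + AFM scan + SAXS beamtime at 188 (56 h) — short by 2.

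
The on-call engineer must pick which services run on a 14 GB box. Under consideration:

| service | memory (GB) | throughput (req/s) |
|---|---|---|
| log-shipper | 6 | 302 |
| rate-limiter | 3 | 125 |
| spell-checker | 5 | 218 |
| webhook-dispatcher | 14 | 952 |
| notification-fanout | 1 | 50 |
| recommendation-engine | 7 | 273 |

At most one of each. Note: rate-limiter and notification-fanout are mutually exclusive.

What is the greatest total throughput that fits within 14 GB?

952

Best packing: webhook-dispatcher — 14 GB, 952 total.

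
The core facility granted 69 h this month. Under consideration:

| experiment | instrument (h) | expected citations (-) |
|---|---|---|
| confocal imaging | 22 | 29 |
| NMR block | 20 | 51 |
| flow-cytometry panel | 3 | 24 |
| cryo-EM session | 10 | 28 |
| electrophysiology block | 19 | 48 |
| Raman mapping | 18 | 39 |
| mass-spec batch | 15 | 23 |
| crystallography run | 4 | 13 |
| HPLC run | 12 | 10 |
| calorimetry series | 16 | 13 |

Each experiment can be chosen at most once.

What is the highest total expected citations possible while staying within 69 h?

A density-first pass picks NMR block + flow-cytometry panel + cryo-EM session + electrophysiology block + crystallography run + HPLC run — 174 at 68 h.
Replace cryo-EM session and HPLC run with Raman mapping: the trade gains 1 net, giving 175 at 64 h.
Flow-cytometry panel + cryo-EM session + electrophysiology block + Raman mapping + mass-spec batch + crystallography run matches that 175 at 69 h; no feasible combination exceeds it.

175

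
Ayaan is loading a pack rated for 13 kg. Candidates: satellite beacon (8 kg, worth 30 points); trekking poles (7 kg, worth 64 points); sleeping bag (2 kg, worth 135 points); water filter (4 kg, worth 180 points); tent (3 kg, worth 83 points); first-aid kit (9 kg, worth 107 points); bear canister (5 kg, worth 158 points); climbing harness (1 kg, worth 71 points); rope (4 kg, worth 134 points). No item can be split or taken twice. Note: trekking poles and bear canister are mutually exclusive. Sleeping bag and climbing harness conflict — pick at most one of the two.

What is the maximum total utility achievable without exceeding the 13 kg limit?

532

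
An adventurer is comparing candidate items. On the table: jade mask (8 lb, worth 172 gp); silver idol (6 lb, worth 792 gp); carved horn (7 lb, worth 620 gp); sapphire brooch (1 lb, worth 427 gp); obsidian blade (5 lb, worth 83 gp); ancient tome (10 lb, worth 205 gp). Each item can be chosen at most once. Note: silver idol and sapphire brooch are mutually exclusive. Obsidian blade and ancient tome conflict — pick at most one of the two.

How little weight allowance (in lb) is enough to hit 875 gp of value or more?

8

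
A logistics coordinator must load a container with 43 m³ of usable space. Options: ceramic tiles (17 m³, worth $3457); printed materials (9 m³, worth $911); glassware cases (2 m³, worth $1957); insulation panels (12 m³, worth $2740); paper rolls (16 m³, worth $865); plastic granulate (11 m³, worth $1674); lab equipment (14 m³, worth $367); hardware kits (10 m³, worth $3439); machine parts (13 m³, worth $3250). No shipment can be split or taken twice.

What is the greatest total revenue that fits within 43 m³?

Density check — glassware cases 978.50, hardware kits 343.90, machine parts 250.00 are the best per m³.
Taking the top-ratio shipments first gives glassware cases + insulation panels + hardware kits + machine parts for 11386 (37 m³).
Replace insulation panels with ceramic tiles: the trade gains 717 net, giving 12103 at 42 m³.
The closest alternative, ceramic tiles + glassware cases + insulation panels + hardware kits, reaches only 11593.

12103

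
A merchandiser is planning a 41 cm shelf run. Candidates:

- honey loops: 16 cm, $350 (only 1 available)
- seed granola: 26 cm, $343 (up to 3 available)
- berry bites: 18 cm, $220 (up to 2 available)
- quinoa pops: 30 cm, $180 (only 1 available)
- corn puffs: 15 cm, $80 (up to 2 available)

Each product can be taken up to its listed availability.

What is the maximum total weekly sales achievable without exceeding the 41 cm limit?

570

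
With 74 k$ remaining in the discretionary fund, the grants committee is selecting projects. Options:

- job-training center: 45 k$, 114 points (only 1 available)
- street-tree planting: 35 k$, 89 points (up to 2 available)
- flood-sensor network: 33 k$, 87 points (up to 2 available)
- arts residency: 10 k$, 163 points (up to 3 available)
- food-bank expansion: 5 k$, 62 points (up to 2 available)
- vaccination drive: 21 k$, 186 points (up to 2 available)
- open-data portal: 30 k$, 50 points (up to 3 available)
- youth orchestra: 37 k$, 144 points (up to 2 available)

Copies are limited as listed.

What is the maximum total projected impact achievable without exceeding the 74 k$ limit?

The ratio heuristic lands on 3×arts residency + 2×food-bank expansion + vaccination drive (799) but leaves 13 k$ idle.
The 10 k$ tied up in 2×food-bank expansion is better spent on vaccination drive — total rises to 861 (72 k$).
The spare 2 k$ is too small for any remaining project, and no exchange beats 861.

861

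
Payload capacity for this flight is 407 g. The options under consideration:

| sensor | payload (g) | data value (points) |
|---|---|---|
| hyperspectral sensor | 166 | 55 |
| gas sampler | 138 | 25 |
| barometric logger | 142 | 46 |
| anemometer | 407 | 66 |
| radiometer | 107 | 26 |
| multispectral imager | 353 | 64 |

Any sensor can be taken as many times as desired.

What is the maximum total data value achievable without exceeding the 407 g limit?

118

Greedy by ratio would take 2×hyperspectral sensor: 332 g used, total 110.
Replace 2×hyperspectral sensor with 2×barometric logger + radiometer: the trade gains 8 net, giving 118 at 391 g.
That's the maximum — no swap from here does better than 118.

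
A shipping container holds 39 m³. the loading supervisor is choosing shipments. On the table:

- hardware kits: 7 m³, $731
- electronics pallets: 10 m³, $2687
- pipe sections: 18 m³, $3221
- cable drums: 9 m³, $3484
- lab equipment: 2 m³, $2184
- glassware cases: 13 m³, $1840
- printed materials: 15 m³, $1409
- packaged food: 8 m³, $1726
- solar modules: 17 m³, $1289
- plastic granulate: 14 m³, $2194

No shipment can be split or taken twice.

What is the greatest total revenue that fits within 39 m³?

Density check — lab equipment 1092.00, cable drums 387.11, electronics pallets 268.70, packaged food 215.75 are the best per m³.
A density-first pass picks hardware kits + electronics pallets + cable drums + lab equipment + packaged food — 10812 at 36 m³.
The 15 m³ tied up in hardware kits and packaged food is better spent on pipe sections — total rises to 11576 (39 m³).

11576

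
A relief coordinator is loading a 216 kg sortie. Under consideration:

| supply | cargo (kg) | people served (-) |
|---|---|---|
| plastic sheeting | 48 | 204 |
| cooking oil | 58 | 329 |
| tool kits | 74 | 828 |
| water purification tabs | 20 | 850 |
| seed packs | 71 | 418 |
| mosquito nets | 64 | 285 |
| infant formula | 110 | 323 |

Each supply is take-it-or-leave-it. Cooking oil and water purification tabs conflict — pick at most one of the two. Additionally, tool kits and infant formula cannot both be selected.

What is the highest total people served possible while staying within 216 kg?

Ranking by ratio (people served/kg): water purification tabs 42.50, tool kits 11.19, seed packs 5.89, cooking oil 5.67.
The ratio ordering already packs tightly: plastic sheeting + tool kits + water purification tabs + seed packs, 213 kg, 2300.
The spare 3 kg is too small for any remaining supply, and no feasible exchange beats 2300.

2300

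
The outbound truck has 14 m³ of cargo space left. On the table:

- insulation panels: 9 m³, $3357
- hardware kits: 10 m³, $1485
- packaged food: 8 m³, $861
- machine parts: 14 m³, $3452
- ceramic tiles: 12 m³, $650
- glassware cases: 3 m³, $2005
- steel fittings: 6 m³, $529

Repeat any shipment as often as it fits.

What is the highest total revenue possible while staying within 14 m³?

Best packing: 4×glassware cases — 12 m³, 8020 total.

8020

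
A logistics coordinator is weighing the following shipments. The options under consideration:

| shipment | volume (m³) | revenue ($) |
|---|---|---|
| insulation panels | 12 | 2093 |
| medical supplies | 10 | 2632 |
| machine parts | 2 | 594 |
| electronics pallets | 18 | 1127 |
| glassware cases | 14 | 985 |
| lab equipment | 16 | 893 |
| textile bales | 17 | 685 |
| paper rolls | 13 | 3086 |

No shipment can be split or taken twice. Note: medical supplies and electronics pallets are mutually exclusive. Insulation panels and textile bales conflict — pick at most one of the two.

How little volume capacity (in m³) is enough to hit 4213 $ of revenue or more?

22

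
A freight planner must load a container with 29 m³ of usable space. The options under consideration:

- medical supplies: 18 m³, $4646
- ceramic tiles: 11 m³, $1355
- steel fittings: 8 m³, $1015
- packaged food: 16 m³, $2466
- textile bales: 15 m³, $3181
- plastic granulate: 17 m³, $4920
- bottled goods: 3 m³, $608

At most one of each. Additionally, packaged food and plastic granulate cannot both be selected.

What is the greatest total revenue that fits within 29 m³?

Ranking by ratio (revenue/m³): plastic granulate 289.41, medical supplies 258.11, textile bales 212.07, bottled goods 202.67.
Best packing: steel fittings + plastic granulate + bottled goods — 28 m³, 6543 total.

6543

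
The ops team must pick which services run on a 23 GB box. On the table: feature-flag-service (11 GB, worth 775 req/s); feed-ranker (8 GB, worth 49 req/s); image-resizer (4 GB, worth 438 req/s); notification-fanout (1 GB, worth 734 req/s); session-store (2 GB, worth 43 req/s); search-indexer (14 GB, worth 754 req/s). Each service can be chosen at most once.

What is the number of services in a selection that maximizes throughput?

4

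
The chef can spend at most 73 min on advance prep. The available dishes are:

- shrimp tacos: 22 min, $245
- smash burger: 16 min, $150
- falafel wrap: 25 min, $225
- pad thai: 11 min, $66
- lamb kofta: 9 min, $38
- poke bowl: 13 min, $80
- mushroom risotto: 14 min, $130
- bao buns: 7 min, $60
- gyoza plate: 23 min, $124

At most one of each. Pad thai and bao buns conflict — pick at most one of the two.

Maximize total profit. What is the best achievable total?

Density check — shrimp tacos 11.14, smash burger 9.38, mushroom risotto 9.29 are the best per min.
Filling by ratio: shrimp tacos + smash burger + poke bowl + mushroom risotto + bao buns for 665, with 1 min left unused.
Dropping poke bowl and mushroom risotto frees 27 min; slotting in falafel wrap (25 min) lifts the total to 680 at 70 min.
An exhaustive check of the 512 subsets confirms 680.

680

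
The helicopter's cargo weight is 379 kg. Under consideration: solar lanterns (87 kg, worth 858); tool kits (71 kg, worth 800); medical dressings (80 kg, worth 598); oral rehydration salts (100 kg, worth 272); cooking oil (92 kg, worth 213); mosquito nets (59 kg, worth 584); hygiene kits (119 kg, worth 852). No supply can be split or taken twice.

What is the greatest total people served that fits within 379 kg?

Ranking by ratio (people served/kg): tool kits 11.27, mosquito nets 9.90, solar lanterns 9.86, medical dressings 7.47.
The ratio heuristic lands on solar lanterns + tool kits + medical dressings + mosquito nets (2840) but leaves 82 kg idle.
The 59 kg tied up in mosquito nets is better spent on hygiene kits — total rises to 3108 (357 kg).
The spare 22 kg is too small for any remaining supply, and no exchange beats 3108.

3108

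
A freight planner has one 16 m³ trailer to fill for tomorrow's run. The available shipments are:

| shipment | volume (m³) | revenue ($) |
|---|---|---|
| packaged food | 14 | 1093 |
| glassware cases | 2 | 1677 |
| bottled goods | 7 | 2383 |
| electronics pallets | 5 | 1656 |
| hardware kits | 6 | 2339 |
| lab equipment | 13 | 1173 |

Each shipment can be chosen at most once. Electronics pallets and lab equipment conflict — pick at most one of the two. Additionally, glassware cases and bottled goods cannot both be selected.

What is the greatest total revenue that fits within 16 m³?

Best packing: glassware cases + electronics pallets + hardware kits — 13 m³, 5672 total.
Runner-up bottled goods + hardware kits tops out at 4722.

5672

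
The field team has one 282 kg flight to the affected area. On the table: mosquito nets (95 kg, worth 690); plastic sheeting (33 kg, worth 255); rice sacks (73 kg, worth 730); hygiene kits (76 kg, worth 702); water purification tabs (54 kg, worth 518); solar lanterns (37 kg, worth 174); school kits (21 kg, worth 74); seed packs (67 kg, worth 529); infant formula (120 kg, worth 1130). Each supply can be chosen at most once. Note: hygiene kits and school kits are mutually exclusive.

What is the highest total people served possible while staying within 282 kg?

2633

Ranking by ratio (people served/kg): rice sacks 10.00, water purification tabs 9.59, infant formula 9.42.
The ratio ordering already packs tightly: plastic sheeting + rice sacks + water purification tabs + infant formula, 280 kg, 2633.
The closest alternative, rice sacks + hygiene kits + infant formula, reaches only 2562.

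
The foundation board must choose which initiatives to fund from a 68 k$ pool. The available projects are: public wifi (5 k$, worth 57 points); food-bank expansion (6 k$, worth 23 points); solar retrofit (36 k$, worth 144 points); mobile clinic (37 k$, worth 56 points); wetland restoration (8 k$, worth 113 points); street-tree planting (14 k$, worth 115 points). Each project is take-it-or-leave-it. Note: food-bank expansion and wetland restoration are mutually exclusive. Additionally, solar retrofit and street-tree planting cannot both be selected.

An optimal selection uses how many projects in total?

4

Optimal total is 341.
One optimal bundle: public wifi + mobile clinic + wetland restoration + street-tree planting (64 k$).
All optima have 4 projects.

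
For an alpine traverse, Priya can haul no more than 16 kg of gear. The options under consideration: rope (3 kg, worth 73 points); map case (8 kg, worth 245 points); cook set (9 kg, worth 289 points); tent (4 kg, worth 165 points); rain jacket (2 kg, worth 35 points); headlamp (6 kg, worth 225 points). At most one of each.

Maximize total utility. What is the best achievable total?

Density check — tent 41.25, headlamp 37.50, cook set 32.11 are the best per kg.
A density-first pass picks rope + tent + rain jacket + headlamp — 498 at 15 kg.
Dropping rain jacket and headlamp frees 8 kg; slotting in cook set (9 kg) lifts the total to 527 at 16 kg.
No other feasible combination exceeds 527.

527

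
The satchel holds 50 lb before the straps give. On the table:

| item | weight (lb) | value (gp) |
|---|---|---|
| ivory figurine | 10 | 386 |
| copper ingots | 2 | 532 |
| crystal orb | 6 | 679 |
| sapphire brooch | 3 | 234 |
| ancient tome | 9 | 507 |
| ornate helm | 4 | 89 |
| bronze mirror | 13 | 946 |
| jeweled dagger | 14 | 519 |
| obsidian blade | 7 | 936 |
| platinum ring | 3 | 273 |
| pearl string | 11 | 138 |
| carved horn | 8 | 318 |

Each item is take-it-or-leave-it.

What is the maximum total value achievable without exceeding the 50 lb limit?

4259

Density check — copper ingots 266.00, obsidian blade 133.71, crystal orb 113.17, platinum ring 91.00 are the best per lb.
A density-first pass picks copper ingots + crystal orb + sapphire brooch + ancient tome + ornate helm + bronze mirror + obsidian blade + platinum ring — 4196 at 47 lb.
The 7 lb tied up in sapphire brooch and ornate helm is better spent on ivory figurine — total rises to 4259 (50 lb).
Next best is ivory figurine + copper ingots + crystal orb + sapphire brooch + ancient tome + bronze mirror + obsidian blade at 4220 (50 lb) — short by 39.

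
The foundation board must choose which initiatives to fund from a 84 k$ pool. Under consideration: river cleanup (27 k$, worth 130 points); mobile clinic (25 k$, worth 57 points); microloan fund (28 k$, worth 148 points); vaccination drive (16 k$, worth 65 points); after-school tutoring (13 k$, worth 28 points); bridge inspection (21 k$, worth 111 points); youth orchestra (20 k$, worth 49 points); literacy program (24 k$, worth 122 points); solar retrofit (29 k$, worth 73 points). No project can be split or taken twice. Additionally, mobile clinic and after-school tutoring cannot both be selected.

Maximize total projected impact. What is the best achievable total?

400

Ranking by ratio (projected impact/k$): microloan fund 5.29, bridge inspection 5.29, literacy program 5.08.
A density-first pass picks microloan fund + bridge inspection + literacy program — 381 at 73 k$.
The 21 k$ tied up in bridge inspection is better spent on river cleanup — total rises to 400 (79 k$).
The closest alternative, river cleanup + microloan fund + bridge inspection, reaches only 389.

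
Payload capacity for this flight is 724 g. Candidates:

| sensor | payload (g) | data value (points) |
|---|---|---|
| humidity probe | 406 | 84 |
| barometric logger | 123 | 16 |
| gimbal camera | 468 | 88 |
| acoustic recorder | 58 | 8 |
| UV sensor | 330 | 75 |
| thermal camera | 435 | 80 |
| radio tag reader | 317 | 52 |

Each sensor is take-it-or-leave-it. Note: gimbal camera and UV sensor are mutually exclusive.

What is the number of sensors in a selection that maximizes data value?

Optimal total is 136.
For example humidity probe + radio tag reader achieves it, using 723 g.
Every optimal selection uses 2 sensors.

2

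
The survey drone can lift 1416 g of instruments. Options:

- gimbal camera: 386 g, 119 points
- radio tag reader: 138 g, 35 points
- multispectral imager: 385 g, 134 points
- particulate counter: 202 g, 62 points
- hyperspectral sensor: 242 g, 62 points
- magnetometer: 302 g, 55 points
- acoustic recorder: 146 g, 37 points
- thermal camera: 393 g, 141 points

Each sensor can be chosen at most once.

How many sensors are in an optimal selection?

The maximum data value within 1416 g is 456.
For example gimbal camera + multispectral imager + particulate counter + thermal camera achieves it, using 1366 g.
Every optimal selection uses 4 sensors.

4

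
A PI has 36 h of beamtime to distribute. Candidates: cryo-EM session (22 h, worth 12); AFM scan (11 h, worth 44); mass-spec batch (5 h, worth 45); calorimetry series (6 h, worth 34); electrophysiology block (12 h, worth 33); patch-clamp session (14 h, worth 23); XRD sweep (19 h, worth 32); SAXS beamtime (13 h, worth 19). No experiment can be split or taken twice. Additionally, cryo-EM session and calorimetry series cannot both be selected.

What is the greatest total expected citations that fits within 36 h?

156

Best packing: AFM scan + mass-spec batch + calorimetry series + electrophysiology block — 34 h, 156 total.
Every other selection either busts 36 h or breaks a pairing rule or fails to beat 156.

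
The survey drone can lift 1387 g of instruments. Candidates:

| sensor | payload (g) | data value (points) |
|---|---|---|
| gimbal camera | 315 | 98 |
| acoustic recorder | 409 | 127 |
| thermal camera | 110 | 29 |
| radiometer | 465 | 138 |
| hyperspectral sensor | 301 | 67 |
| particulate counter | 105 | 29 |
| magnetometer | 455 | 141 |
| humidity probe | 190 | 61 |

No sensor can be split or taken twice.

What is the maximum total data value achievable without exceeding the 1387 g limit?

Best packing: gimbal camera + acoustic recorder + magnetometer + humidity probe — 1369 g, 427 total.

427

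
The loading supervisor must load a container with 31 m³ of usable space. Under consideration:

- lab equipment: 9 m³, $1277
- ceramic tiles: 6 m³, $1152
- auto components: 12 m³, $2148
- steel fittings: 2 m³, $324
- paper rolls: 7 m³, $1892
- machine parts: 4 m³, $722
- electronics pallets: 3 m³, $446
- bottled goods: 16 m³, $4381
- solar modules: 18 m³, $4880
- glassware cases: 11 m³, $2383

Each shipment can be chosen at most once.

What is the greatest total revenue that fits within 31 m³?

7924

Ranking by ratio (revenue/m³): bottled goods 273.81, solar modules 271.11, paper rolls 270.29.
Greedy by ratio would take ceramic tiles + steel fittings + paper rolls + bottled goods: 31 m³ used, total 7749.
The 18 m³ tied up in steel fittings and bottled goods is better spent on solar modules — total rises to 7924 (31 m³).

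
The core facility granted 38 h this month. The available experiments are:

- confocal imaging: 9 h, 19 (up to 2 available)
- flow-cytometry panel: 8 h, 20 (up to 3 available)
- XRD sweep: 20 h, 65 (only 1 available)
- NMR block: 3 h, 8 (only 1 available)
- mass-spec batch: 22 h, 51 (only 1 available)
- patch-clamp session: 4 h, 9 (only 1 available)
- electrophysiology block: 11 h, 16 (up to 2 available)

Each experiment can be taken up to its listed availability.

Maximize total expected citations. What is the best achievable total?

105

The ratio heuristic lands on flow-cytometry panel + XRD sweep + NMR block + patch-clamp session (102) but leaves 3 h idle.
Dropping NMR block and patch-clamp session frees 7 h; slotting in flow-cytometry panel (8 h) lifts the total to 105 at 36 h.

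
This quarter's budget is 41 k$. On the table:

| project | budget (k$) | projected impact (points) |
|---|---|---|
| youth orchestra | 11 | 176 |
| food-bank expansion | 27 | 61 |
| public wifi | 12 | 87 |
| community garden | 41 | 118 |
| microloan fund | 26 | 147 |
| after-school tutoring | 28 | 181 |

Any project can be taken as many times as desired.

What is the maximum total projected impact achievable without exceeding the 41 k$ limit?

528

3×youth orchestra uses 33 of the 41 k$ and totals 528.
No other feasible combination exceeds 528.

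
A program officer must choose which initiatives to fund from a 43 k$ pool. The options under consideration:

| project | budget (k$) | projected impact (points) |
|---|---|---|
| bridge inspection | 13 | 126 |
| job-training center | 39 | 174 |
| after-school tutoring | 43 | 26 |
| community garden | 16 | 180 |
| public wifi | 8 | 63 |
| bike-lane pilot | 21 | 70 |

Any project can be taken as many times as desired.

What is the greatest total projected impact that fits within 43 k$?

Density check — community garden 11.25, bridge inspection 9.69, public wifi 7.88 are the best per k$.
A density-first pass picks 2×community garden + public wifi — 423 at 40 k$.
The 24 k$ tied up in community garden and public wifi is better spent on 2×bridge inspection — total rises to 432 (42 k$).

432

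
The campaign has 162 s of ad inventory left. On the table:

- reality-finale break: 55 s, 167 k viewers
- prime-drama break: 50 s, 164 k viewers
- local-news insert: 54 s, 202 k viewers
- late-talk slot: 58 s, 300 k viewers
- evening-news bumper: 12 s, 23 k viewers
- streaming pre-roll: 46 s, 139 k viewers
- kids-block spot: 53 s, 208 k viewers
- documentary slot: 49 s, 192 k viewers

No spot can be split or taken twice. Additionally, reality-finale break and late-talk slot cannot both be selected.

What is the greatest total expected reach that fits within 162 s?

Late-talk slot + kids-block spot + documentary slot uses 160 of the 162 s and totals 700.
The closest alternative, local-news insert + late-talk slot + documentary slot, reaches only 694.

700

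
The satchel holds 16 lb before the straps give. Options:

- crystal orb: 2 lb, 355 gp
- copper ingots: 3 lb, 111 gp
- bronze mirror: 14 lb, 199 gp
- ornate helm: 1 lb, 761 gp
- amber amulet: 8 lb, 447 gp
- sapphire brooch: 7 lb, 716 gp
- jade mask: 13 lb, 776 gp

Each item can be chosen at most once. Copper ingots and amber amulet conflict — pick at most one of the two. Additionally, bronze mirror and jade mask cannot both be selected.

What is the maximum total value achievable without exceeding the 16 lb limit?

1943

By value per lb: ornate helm 761.00, crystal orb 177.50, sapphire brooch 102.29 lead.
Taking crystal orb + copper ingots + ornate helm + sapphire brooch: 13 lb used, 1943 in value.
An exhaustive check of the 128 subsets confirms 1943.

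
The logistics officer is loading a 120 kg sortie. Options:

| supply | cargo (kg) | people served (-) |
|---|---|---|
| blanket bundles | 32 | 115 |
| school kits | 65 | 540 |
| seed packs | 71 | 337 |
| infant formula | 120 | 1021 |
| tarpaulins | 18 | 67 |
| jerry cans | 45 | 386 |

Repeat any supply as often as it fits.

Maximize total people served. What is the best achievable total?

1021

By people served per kg: jerry cans 8.58, infant formula 8.51, school kits 8.31, seed packs 4.75 lead.
Greedy by ratio would take tarpaulins + 2×jerry cans: 108 kg used, total 839.
The 108 kg tied up in tarpaulins and 2×jerry cans is better spent on infant formula — total rises to 1021 (120 kg).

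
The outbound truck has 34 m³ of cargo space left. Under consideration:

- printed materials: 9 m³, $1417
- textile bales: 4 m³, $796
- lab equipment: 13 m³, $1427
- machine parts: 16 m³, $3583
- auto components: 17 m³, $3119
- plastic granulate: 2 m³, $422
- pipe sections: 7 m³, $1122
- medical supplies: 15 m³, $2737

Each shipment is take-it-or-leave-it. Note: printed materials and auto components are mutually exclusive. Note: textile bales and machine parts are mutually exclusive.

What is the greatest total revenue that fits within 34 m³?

Best packing: machine parts + plastic granulate + medical supplies — 33 m³, 6742 total.

6742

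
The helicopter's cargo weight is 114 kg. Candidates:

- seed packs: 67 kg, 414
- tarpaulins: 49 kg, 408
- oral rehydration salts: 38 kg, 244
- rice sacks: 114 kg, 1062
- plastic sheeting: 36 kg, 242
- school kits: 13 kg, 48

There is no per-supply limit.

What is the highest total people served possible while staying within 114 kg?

1062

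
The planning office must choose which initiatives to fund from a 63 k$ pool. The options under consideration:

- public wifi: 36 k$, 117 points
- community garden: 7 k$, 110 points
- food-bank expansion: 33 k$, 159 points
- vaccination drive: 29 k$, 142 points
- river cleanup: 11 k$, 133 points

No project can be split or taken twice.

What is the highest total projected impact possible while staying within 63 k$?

A density-first pass picks community garden + vaccination drive + river cleanup — 385 at 47 k$.
The 29 k$ tied up in vaccination drive is better spent on food-bank expansion — total rises to 402 (51 k$).
Runner-up community garden + vaccination drive + river cleanup tops out at 385.

402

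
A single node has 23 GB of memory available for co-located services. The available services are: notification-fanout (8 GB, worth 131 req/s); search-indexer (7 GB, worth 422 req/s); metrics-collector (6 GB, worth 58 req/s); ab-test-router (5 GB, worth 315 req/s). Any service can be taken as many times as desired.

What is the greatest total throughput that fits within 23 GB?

Greedy by ratio would take 4×ab-test-router: 20 GB used, total 1260.
Replace ab-test-router with search-indexer: the trade gains 107 net, giving 1367 at 22 GB.

1367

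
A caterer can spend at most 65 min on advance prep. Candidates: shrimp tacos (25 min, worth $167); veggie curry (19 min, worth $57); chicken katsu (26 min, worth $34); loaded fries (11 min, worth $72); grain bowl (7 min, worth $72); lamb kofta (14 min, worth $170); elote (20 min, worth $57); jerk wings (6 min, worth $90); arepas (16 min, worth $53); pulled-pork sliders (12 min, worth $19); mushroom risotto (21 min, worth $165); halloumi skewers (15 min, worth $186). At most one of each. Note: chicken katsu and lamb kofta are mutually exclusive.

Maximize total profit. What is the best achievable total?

683

Ranking by ratio (profit/min): jerk wings 15.00, halloumi skewers 12.40, lamb kofta 12.14, grain bowl 10.29.
Best packing: grain bowl + lamb kofta + jerk wings + mushroom risotto + halloumi skewers — 63 min, 683 total.
Runner-up shrimp tacos + lamb kofta + jerk wings + halloumi skewers tops out at 613.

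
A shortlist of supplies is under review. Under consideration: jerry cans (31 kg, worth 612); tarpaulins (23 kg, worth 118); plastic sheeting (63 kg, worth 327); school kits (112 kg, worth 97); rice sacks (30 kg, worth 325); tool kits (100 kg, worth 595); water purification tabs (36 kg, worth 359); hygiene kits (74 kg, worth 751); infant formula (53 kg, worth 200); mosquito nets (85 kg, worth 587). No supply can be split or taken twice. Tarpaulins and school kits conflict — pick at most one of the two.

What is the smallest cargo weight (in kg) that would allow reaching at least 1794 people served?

Need the lightest bundle worth ≥ 1794.
jerry cans + tarpaulins + rice sacks + hygiene kits reaches 1806 using 158 kg.
Any bundle with less than 158 kg falls short of 1794.

158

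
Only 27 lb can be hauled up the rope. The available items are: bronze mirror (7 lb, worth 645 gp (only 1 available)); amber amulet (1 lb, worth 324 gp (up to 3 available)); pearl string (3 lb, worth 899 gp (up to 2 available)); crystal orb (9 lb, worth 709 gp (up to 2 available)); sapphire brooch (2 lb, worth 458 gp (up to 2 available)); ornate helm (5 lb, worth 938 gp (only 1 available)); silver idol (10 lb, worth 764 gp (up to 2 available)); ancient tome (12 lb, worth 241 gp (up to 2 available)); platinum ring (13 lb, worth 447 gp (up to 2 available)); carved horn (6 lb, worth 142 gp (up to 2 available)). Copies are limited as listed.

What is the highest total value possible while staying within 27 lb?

Ranking by ratio (value/lb): amber amulet 324.00, pearl string 299.67, sapphire brooch 229.00, ornate helm 187.60.
A density-first pass picks bronze mirror + 3×amber amulet + 2×pearl string + 2×sapphire brooch + ornate helm — 5269 at 25 lb.
The 7 lb tied up in bronze mirror is better spent on crystal orb — total rises to 5333 (27 lb).
Every other selection either busts 27 lb or exceeds an availability limit or fails to beat 5333.

5333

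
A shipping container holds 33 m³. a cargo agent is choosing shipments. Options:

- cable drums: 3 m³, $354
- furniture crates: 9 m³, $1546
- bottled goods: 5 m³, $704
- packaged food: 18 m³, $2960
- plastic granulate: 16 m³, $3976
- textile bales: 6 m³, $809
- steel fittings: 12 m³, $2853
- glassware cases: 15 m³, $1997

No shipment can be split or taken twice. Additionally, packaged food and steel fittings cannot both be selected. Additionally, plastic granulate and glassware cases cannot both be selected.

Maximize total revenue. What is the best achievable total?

Taking bottled goods + plastic granulate + steel fittings: 33 m³ used, 7533 in revenue.
The closest alternative, cable drums + plastic granulate + steel fittings, reaches only 7183.

7533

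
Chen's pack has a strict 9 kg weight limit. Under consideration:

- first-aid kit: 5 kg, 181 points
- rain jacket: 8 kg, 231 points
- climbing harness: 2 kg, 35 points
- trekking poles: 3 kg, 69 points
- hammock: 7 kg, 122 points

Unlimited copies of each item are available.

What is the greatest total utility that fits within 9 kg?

By utility per kg: first-aid kit 36.20, rain jacket 28.88, trekking poles 23.00 lead.
Greedy by ratio would take first-aid kit + trekking poles: 8 kg used, total 250.
The 3 kg tied up in trekking poles is better spent on 2×climbing harness — total rises to 251 (9 kg).
No other feasible combination exceeds 251.

251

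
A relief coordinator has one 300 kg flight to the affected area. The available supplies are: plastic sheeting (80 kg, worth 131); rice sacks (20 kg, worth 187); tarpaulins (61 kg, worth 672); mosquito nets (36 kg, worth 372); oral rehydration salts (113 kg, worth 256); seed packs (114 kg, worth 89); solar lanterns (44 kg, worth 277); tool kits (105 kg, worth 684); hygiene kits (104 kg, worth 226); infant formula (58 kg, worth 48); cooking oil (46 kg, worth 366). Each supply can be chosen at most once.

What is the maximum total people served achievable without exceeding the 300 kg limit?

2371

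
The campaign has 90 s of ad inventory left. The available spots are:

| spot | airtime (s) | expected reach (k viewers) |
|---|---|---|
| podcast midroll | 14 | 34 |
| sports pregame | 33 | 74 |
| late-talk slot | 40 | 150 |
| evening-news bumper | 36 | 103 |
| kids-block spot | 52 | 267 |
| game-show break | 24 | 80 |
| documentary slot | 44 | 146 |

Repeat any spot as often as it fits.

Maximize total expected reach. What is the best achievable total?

Taking podcast midroll + kids-block spot + game-show break: 90 s used, 381 in expected reach.

381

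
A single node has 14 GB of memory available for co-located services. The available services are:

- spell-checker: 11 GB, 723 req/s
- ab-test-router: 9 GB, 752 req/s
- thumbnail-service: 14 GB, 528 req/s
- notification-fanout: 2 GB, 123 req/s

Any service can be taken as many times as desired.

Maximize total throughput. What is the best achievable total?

Taking ab-test-router + 2×notification-fanout: 13 GB used, 998 in throughput.
Every other selection either busts 14 GB or fails to beat 998.

998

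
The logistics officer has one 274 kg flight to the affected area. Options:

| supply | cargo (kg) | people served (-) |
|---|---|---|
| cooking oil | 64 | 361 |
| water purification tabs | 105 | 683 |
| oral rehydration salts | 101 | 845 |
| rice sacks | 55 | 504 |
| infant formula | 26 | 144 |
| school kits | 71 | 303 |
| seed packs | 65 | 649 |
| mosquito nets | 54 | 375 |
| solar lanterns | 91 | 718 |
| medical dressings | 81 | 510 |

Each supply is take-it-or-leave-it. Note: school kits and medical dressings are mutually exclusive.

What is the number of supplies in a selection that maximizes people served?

4

Best achievable people served is 2246.
rice sacks + seed packs + mosquito nets + solar lanterns hits 2246 at 265 kg.
Any selection reaching 2246 contains exactly 4 supplies.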